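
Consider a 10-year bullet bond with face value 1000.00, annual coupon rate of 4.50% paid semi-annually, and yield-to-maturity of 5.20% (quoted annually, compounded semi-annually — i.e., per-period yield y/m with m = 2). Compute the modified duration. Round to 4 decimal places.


Coupon per period c = face * coupon_rate / m = 22.500000
Periods per year m = 2; per-period yield y/m = 0.026000
Number of cashflows N = 20
Cashflows (t years, CF_t, discount factor 1/(1+y/m)^(m*t), PV):
  t = 0.5000: CF_t = 22.500000, DF = 0.974659, PV = 21.929825
  t = 1.0000: CF_t = 22.500000, DF = 0.949960, PV = 21.374098
  t = 1.5000: CF_t = 22.500000, DF = 0.925887, PV = 20.832454
  t = 2.0000: CF_t = 22.500000, DF = 0.902424, PV = 20.304536
  t = 2.5000: CF_t = 22.500000, DF = 0.879555, PV = 19.789996
  t = 3.0000: CF_t = 22.500000, DF = 0.857266, PV = 19.288495
  t = 3.5000: CF_t = 22.500000, DF = 0.835542, PV = 18.799703
  t = 4.0000: CF_t = 22.500000, DF = 0.814369, PV = 18.323297
  t = 4.5000: CF_t = 22.500000, DF = 0.793732, PV = 17.858964
  t = 5.0000: CF_t = 22.500000, DF = 0.773618, PV = 17.406398
  t = 5.5000: CF_t = 22.500000, DF = 0.754013, PV = 16.965300
  t = 6.0000: CF_t = 22.500000, DF = 0.734906, PV = 16.535380
  t = 6.5000: CF_t = 22.500000, DF = 0.716282, PV = 16.116355
  t = 7.0000: CF_t = 22.500000, DF = 0.698131, PV = 15.707948
  t = 7.5000: CF_t = 22.500000, DF = 0.680440, PV = 15.309891
  t = 8.0000: CF_t = 22.500000, DF = 0.663197, PV = 14.921921
  t = 8.5000: CF_t = 22.500000, DF = 0.646390, PV = 14.543783
  t = 9.0000: CF_t = 22.500000, DF = 0.630010, PV = 14.175227
  t = 9.5000: CF_t = 22.500000, DF = 0.614045, PV = 13.816011
  t = 10.0000: CF_t = 1022.500000, DF = 0.598484, PV = 611.950228
Price P = sum_t PV_t = 945.949814
First compute Macaulay numerator sum_t t * PV_t:
  t * PV_t at t = 0.5000: 10.964912
  t * PV_t at t = 1.0000: 21.374098
  t * PV_t at t = 1.5000: 31.248681
  t * PV_t at t = 2.0000: 40.609073
  t * PV_t at t = 2.5000: 49.474991
  t * PV_t at t = 3.0000: 57.865486
  t * PV_t at t = 3.5000: 65.798961
  t * PV_t at t = 4.0000: 73.293190
  t * PV_t at t = 4.5000: 80.365340
  t * PV_t at t = 5.0000: 87.031990
  t * PV_t at t = 5.5000: 93.309151
  t * PV_t at t = 6.0000: 99.212282
  t * PV_t at t = 6.5000: 104.756308
  t * PV_t at t = 7.0000: 109.955639
  t * PV_t at t = 7.5000: 114.824185
  t * PV_t at t = 8.0000: 119.375371
  t * PV_t at t = 8.5000: 123.622155
  t * PV_t at t = 9.0000: 127.577044
  t * PV_t at t = 9.5000: 131.252102
  t * PV_t at t = 10.0000: 6119.502283
Macaulay duration D = 7661.413242 / 945.949814 = 8.099175
Modified duration = D / (1 + y/m) = 8.099175 / (1 + 0.026000) = 7.893933

Answer: Modified duration = 7.8939


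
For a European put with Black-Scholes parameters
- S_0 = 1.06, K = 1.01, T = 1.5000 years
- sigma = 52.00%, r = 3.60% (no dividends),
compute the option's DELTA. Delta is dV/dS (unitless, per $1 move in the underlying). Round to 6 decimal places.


d1 = 0.4790928368; d2 = -0.1577744964
phi(d1) = 0.3556872284; exp(-qT) = 1.0000000000; exp(-rT) = 0.9474321065
N(-d1) = 0.3159362927
Delta = -exp(-qT) * N(-d1) = -1.0000000000 * 0.3159362927 = -0.315936

Answer: Delta = -0.315936


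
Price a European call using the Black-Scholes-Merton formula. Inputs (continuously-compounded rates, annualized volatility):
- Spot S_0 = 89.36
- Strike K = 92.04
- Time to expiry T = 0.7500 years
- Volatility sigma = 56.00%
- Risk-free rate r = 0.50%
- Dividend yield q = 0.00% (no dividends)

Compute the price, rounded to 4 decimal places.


Answer: Price = 16.2012

Derivation:
d1 = (ln(S/K) + (r - q + 0.5*sigma^2) * T) / (sigma * sqrt(T)) = 0.18928818
d2 = d1 - sigma * sqrt(T) = -0.29568604
exp(-rT) = 0.99625702; exp(-qT) = 1.00000000
C = S_0 * exp(-qT) * N(d1) - K * exp(-rT) * N(d2)
N(d1) = 0.57506652; N(d2) = 0.38373493
C = 89.3600 * 1.00000000 * 0.57506652 - 92.0400 * 0.99625702 * 0.38373493 = 16.2012


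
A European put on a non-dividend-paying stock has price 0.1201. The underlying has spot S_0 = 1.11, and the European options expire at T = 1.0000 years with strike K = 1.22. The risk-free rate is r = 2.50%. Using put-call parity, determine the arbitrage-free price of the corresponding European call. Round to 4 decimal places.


Answer: Call price = 0.0402

Derivation:
Put-call parity: C - P = S_0 * exp(-qT) - K * exp(-rT).
S_0 * exp(-qT) = 1.1100 * 1.00000000 = 1.11000000
K * exp(-rT) = 1.2200 * 0.97530991 = 1.18987809
C = P + S*exp(-qT) - K*exp(-rT)
C = 0.1201 + 1.11000000 - 1.18987809 = 0.0402


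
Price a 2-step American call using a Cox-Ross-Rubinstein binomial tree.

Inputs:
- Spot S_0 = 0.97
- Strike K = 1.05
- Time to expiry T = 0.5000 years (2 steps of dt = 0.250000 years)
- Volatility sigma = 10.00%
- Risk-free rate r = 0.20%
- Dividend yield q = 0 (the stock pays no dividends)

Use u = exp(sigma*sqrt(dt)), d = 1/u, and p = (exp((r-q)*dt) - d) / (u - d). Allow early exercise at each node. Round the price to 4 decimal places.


Answer: Price = V(0,0) = 0.0053

Derivation:
dt = T/N = 0.250000
u = exp(sigma*sqrt(dt)) = 1.051271; d = 1/u = 0.951229
p = (exp((r-q)*dt) - d) / (u - d) = 0.492502
Discount per step: exp(-r*dt) = 0.999500
Stock lattice S(k, i) with i counting down-moves:
  k=0: S(0,0) = 0.9700
  k=1: S(1,0) = 1.0197; S(1,1) = 0.9227
  k=2: S(2,0) = 1.0720; S(2,1) = 0.9700; S(2,2) = 0.8777
Terminal payoffs V(N, i) = max(S_T - K, 0):
  V(2,0) = 0.022016; V(2,1) = 0.000000; V(2,2) = 0.000000
Backward induction: V(k, i) = exp(-r*dt) * [p * V(k+1, i) + (1-p) * V(k+1, i+1)]; then take max(V_cont, immediate exercise) for American.
  V(1,0) = exp(-r*dt) * [p*0.022016 + (1-p)*0.000000] = 0.010837; exercise = 0.000000; V(1,0) = max -> 0.010837
  V(1,1) = exp(-r*dt) * [p*0.000000 + (1-p)*0.000000] = 0.000000; exercise = 0.000000; V(1,1) = max -> 0.000000
  V(0,0) = exp(-r*dt) * [p*0.010837 + (1-p)*0.000000] = 0.005335; exercise = 0.000000; V(0,0) = max -> 0.005335


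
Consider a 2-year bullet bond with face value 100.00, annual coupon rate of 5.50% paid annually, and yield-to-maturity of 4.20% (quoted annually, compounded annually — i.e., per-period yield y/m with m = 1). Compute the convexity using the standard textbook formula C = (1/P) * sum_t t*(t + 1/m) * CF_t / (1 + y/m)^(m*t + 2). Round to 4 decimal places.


Coupon per period c = face * coupon_rate / m = 5.500000
Periods per year m = 1; per-period yield y/m = 0.042000
Number of cashflows N = 2
Cashflows (t years, CF_t, discount factor 1/(1+y/m)^(m*t), PV):
  t = 1.0000: CF_t = 5.500000, DF = 0.959693, PV = 5.278311
  t = 2.0000: CF_t = 105.500000, DF = 0.921010, PV = 97.166603
Price P = sum_t PV_t = 102.444914
Convexity numerator sum_t t*(t + 1/m) * CF_t / (1+y/m)^(m*t + 2):
  t = 1.0000: term = 9.722759
  t = 2.0000: term = 536.948748
Convexity = (1/P) * sum = 546.671507 / 102.444914 = 5.336248

Answer: Convexity = 5.3362


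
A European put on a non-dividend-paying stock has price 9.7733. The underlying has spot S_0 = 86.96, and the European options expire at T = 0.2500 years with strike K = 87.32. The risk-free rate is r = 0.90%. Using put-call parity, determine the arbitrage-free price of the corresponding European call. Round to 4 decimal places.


Put-call parity: C - P = S_0 * exp(-qT) - K * exp(-rT).
S_0 * exp(-qT) = 86.9600 * 1.00000000 = 86.96000000
K * exp(-rT) = 87.3200 * 0.99775253 = 87.12375086
C = P + S*exp(-qT) - K*exp(-rT)
C = 9.7733 + 86.96000000 - 87.12375086 = 9.6095

Answer: Call price = 9.6095


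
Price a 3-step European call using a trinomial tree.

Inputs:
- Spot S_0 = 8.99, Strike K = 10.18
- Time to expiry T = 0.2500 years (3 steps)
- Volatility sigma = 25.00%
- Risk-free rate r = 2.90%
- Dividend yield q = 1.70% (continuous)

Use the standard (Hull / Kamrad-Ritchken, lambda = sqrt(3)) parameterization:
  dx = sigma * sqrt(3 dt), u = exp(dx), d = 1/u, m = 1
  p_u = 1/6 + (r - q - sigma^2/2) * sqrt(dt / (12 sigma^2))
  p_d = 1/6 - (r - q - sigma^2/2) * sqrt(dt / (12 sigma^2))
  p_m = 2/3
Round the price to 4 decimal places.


dt = T/N = 0.083333; dx = sigma*sqrt(3*dt) = 0.125000
u = exp(dx) = 1.133148; d = 1/u = 0.882497
p_u = 0.160250, p_m = 0.666667, p_d = 0.173083
Discount per step: exp(-r*dt) = 0.997586
Stock lattice S(k, j) with j the centered position index:
  k=0: S(0,+0) = 8.9900
  k=1: S(1,-1) = 7.9336; S(1,+0) = 8.9900; S(1,+1) = 10.1870
  k=2: S(2,-2) = 7.0014; S(2,-1) = 7.9336; S(2,+0) = 8.9900; S(2,+1) = 10.1870; S(2,+2) = 11.5434
  k=3: S(3,-3) = 6.1787; S(3,-2) = 7.0014; S(3,-1) = 7.9336; S(3,+0) = 8.9900; S(3,+1) = 10.1870; S(3,+2) = 11.5434; S(3,+3) = 13.0804
Terminal payoffs V(N, j) = max(S_T - K, 0):
  V(3,-3) = 0.000000; V(3,-2) = 0.000000; V(3,-1) = 0.000000; V(3,+0) = 0.000000; V(3,+1) = 0.007005; V(3,+2) = 1.363388; V(3,+3) = 2.900373
Backward induction: V(k, j) = exp(-r*dt) * [p_u * V(k+1, j+1) + p_m * V(k+1, j) + p_d * V(k+1, j-1)]
  V(2,-2) = exp(-r*dt) * [p_u*0.000000 + p_m*0.000000 + p_d*0.000000] = 0.000000
  V(2,-1) = exp(-r*dt) * [p_u*0.000000 + p_m*0.000000 + p_d*0.000000] = 0.000000
  V(2,+0) = exp(-r*dt) * [p_u*0.007005 + p_m*0.000000 + p_d*0.000000] = 0.001120
  V(2,+1) = exp(-r*dt) * [p_u*1.363388 + p_m*0.007005 + p_d*0.000000] = 0.222614
  V(2,+2) = exp(-r*dt) * [p_u*2.900373 + p_m*1.363388 + p_d*0.007005] = 1.371604
  V(1,-1) = exp(-r*dt) * [p_u*0.001120 + p_m*0.000000 + p_d*0.000000] = 0.000179
  V(1,+0) = exp(-r*dt) * [p_u*0.222614 + p_m*0.001120 + p_d*0.000000] = 0.036333
  V(1,+1) = exp(-r*dt) * [p_u*1.371604 + p_m*0.222614 + p_d*0.001120] = 0.367514
  V(0,+0) = exp(-r*dt) * [p_u*0.367514 + p_m*0.036333 + p_d*0.000179] = 0.082946

Answer: Price = V(0,0) = 0.0829


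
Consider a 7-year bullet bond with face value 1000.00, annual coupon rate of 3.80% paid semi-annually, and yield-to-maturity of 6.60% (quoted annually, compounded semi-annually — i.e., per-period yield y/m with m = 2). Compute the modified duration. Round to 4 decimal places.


Coupon per period c = face * coupon_rate / m = 19.000000
Periods per year m = 2; per-period yield y/m = 0.033000
Number of cashflows N = 14
Cashflows (t years, CF_t, discount factor 1/(1+y/m)^(m*t), PV):
  t = 0.5000: CF_t = 19.000000, DF = 0.968054, PV = 18.393030
  t = 1.0000: CF_t = 19.000000, DF = 0.937129, PV = 17.805450
  t = 1.5000: CF_t = 19.000000, DF = 0.907192, PV = 17.236641
  t = 2.0000: CF_t = 19.000000, DF = 0.878211, PV = 16.686003
  t = 2.5000: CF_t = 19.000000, DF = 0.850156, PV = 16.152955
  t = 3.0000: CF_t = 19.000000, DF = 0.822997, PV = 15.636936
  t = 3.5000: CF_t = 19.000000, DF = 0.796705, PV = 15.137402
  t = 4.0000: CF_t = 19.000000, DF = 0.771254, PV = 14.653826
  t = 4.5000: CF_t = 19.000000, DF = 0.746616, PV = 14.185698
  t = 5.0000: CF_t = 19.000000, DF = 0.722764, PV = 13.732525
  t = 5.5000: CF_t = 19.000000, DF = 0.699675, PV = 13.293828
  t = 6.0000: CF_t = 19.000000, DF = 0.677323, PV = 12.869146
  t = 6.5000: CF_t = 19.000000, DF = 0.655686, PV = 12.458031
  t = 7.0000: CF_t = 1019.000000, DF = 0.634739, PV = 646.799511
Price P = sum_t PV_t = 845.040983
First compute Macaulay numerator sum_t t * PV_t:
  t * PV_t at t = 0.5000: 9.196515
  t * PV_t at t = 1.0000: 17.805450
  t * PV_t at t = 1.5000: 25.854962
  t * PV_t at t = 2.0000: 33.372006
  t * PV_t at t = 2.5000: 40.382388
  t * PV_t at t = 3.0000: 46.910809
  t * PV_t at t = 3.5000: 52.980908
  t * PV_t at t = 4.0000: 58.615304
  t * PV_t at t = 4.5000: 63.835641
  t * PV_t at t = 5.0000: 68.662623
  t * PV_t at t = 5.5000: 73.116055
  t * PV_t at t = 6.0000: 77.214879
  t * PV_t at t = 6.5000: 80.977204
  t * PV_t at t = 7.0000: 4527.596575
Macaulay duration D = 5176.521319 / 845.040983 = 6.125764
Modified duration = D / (1 + y/m) = 6.125764 / (1 + 0.033000) = 5.930071

Answer: Modified duration = 5.9301


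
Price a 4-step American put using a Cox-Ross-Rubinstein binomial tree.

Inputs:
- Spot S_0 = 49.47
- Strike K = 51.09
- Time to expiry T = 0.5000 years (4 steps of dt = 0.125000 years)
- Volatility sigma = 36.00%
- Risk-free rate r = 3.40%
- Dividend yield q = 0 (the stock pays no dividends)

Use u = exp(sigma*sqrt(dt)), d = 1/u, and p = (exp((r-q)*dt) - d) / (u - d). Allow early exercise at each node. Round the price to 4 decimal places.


Answer: Price = V(0,0) = 5.5627

Derivation:
dt = T/N = 0.125000
u = exp(sigma*sqrt(dt)) = 1.135734; d = 1/u = 0.880488
p = (exp((r-q)*dt) - d) / (u - d) = 0.484909
Discount per step: exp(-r*dt) = 0.995759
Stock lattice S(k, i) with i counting down-moves:
  k=0: S(0,0) = 49.4700
  k=1: S(1,0) = 56.1848; S(1,1) = 43.5577
  k=2: S(2,0) = 63.8110; S(2,1) = 49.4700; S(2,2) = 38.3521
  k=3: S(3,0) = 72.4723; S(3,1) = 56.1848; S(3,2) = 43.5577; S(3,3) = 33.7685
  k=4: S(4,0) = 82.3092; S(4,1) = 63.8110; S(4,2) = 49.4700; S(4,3) = 38.3521; S(4,4) = 29.7328
Terminal payoffs V(N, i) = max(K - S_T, 0):
  V(4,0) = 0.000000; V(4,1) = 0.000000; V(4,2) = 1.620000; V(4,3) = 12.737950; V(4,4) = 21.357238
Backward induction: V(k, i) = exp(-r*dt) * [p * V(k+1, i) + (1-p) * V(k+1, i+1)]; then take max(V_cont, immediate exercise) for American.
  V(3,0) = exp(-r*dt) * [p*0.000000 + (1-p)*0.000000] = 0.000000; exercise = 0.000000; V(3,0) = max -> 0.000000
  V(3,1) = exp(-r*dt) * [p*0.000000 + (1-p)*1.620000] = 0.830908; exercise = 0.000000; V(3,1) = max -> 0.830908
  V(3,2) = exp(-r*dt) * [p*1.620000 + (1-p)*12.737950] = 7.315597; exercise = 7.532269; V(3,2) = max -> 7.532269
  V(3,3) = exp(-r*dt) * [p*12.737950 + (1-p)*21.357238] = 17.104816; exercise = 17.321488; V(3,3) = max -> 17.321488
  V(2,0) = exp(-r*dt) * [p*0.000000 + (1-p)*0.830908] = 0.426178; exercise = 0.000000; V(2,0) = max -> 0.426178
  V(2,1) = exp(-r*dt) * [p*0.830908 + (1-p)*7.532269] = 4.264555; exercise = 1.620000; V(2,1) = max -> 4.264555
  V(2,2) = exp(-r*dt) * [p*7.532269 + (1-p)*17.321488] = 12.521278; exercise = 12.737950; V(2,2) = max -> 12.737950
  V(1,0) = exp(-r*dt) * [p*0.426178 + (1-p)*4.264555] = 2.393099; exercise = 0.000000; V(1,0) = max -> 2.393099
  V(1,1) = exp(-r*dt) * [p*4.264555 + (1-p)*12.737950] = 8.592528; exercise = 7.532269; V(1,1) = max -> 8.592528
  V(0,0) = exp(-r*dt) * [p*2.393099 + (1-p)*8.592528] = 5.562677; exercise = 1.620000; V(0,0) = max -> 5.562677


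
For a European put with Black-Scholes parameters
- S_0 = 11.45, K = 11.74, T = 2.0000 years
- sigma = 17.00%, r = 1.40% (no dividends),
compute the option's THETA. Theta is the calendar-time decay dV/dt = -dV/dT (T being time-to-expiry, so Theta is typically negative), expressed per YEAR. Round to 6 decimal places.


Answer: Theta = -0.185375

Derivation:
d1 = 0.1326362433; d2 = -0.1077800623
phi(d1) = 0.3954484982; exp(-qT) = 1.0000000000; exp(-rT) = 0.9723883668
Theta = -S*exp(-qT)*phi(d1)*sigma/(2*sqrt(T)) + r*K*exp(-rT)*N(-d2) - q*S*exp(-qT)*N(-d1)
N(-d1) = 0.4472405338; N(-d2) = 0.5429149206; sqrt(T) = 1.4142135624
Term 1 = -11.4500 * 1.0000000000 * 0.3954484982 * 0.1700 / (2 * 1.4142135624) = -0.2721443643
Term 2 = 0.0140 * 11.7400 * 0.9723883668 * 0.5429149206 = 0.0867696138
Term 3 = 0 (no dividend yield, q = 0)
Theta = -0.2721443643 + (0.0867696138) + (0.0000000000) = -0.185375


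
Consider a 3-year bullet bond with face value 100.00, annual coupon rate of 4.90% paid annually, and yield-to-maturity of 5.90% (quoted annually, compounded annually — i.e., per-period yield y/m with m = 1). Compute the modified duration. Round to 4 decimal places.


Coupon per period c = face * coupon_rate / m = 4.900000
Periods per year m = 1; per-period yield y/m = 0.059000
Number of cashflows N = 3
Cashflows (t years, CF_t, discount factor 1/(1+y/m)^(m*t), PV):
  t = 1.0000: CF_t = 4.900000, DF = 0.944287, PV = 4.627007
  t = 2.0000: CF_t = 4.900000, DF = 0.891678, PV = 4.369222
  t = 3.0000: CF_t = 104.900000, DF = 0.842000, PV = 88.325806
Price P = sum_t PV_t = 97.322035
First compute Macaulay numerator sum_t t * PV_t:
  t * PV_t at t = 1.0000: 4.627007
  t * PV_t at t = 2.0000: 8.738445
  t * PV_t at t = 3.0000: 264.977417
Macaulay duration D = 278.342869 / 97.322035 = 2.860019
Modified duration = D / (1 + y/m) = 2.860019 / (1 + 0.059000) = 2.700679

Answer: Modified duration = 2.7007


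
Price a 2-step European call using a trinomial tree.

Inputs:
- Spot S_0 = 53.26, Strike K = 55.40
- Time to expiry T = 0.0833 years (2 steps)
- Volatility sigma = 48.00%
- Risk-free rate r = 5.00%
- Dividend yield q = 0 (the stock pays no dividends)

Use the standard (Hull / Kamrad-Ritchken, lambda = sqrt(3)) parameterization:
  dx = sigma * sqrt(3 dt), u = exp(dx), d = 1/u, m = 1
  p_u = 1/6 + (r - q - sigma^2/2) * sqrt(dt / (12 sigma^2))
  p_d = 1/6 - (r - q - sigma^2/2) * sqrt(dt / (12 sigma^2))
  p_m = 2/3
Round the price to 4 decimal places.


dt = T/N = 0.041650; dx = sigma*sqrt(3*dt) = 0.169672
u = exp(dx) = 1.184916; d = 1/u = 0.843942
p_u = 0.158664, p_m = 0.666667, p_d = 0.174669
Discount per step: exp(-r*dt) = 0.997920
Stock lattice S(k, j) with j the centered position index:
  k=0: S(0,+0) = 53.2600
  k=1: S(1,-1) = 44.9483; S(1,+0) = 53.2600; S(1,+1) = 63.1086
  k=2: S(2,-2) = 37.9338; S(2,-1) = 44.9483; S(2,+0) = 53.2600; S(2,+1) = 63.1086; S(2,+2) = 74.7784
Terminal payoffs V(N, j) = max(S_T - K, 0):
  V(2,-2) = 0.000000; V(2,-1) = 0.000000; V(2,+0) = 0.000000; V(2,+1) = 7.708613; V(2,+2) = 19.378391
Backward induction: V(k, j) = exp(-r*dt) * [p_u * V(k+1, j+1) + p_m * V(k+1, j) + p_d * V(k+1, j-1)]
  V(1,-1) = exp(-r*dt) * [p_u*0.000000 + p_m*0.000000 + p_d*0.000000] = 0.000000
  V(1,+0) = exp(-r*dt) * [p_u*7.708613 + p_m*0.000000 + p_d*0.000000] = 1.220537
  V(1,+1) = exp(-r*dt) * [p_u*19.378391 + p_m*7.708613 + p_d*0.000000] = 8.196645
  V(0,+0) = exp(-r*dt) * [p_u*8.196645 + p_m*1.220537 + p_d*0.000000] = 2.109807

Answer: Price = V(0,0) = 2.1098


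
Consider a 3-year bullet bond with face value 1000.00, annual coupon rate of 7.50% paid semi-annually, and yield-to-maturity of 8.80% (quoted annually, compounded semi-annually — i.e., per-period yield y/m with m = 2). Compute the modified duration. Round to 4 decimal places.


Answer: Modified duration = 2.6211

Derivation:
Coupon per period c = face * coupon_rate / m = 37.500000
Periods per year m = 2; per-period yield y/m = 0.044000
Number of cashflows N = 6
Cashflows (t years, CF_t, discount factor 1/(1+y/m)^(m*t), PV):
  t = 0.5000: CF_t = 37.500000, DF = 0.957854, PV = 35.919540
  t = 1.0000: CF_t = 37.500000, DF = 0.917485, PV = 34.405690
  t = 1.5000: CF_t = 37.500000, DF = 0.878817, PV = 32.955642
  t = 2.0000: CF_t = 37.500000, DF = 0.841779, PV = 31.566707
  t = 2.5000: CF_t = 37.500000, DF = 0.806302, PV = 30.236309
  t = 3.0000: CF_t = 1037.500000, DF = 0.772320, PV = 801.281495
Price P = sum_t PV_t = 966.365383
First compute Macaulay numerator sum_t t * PV_t:
  t * PV_t at t = 0.5000: 17.959770
  t * PV_t at t = 1.0000: 34.405690
  t * PV_t at t = 1.5000: 49.433462
  t * PV_t at t = 2.0000: 63.133413
  t * PV_t at t = 2.5000: 75.590772
  t * PV_t at t = 3.0000: 2403.844486
Macaulay duration D = 2644.367594 / 966.365383 = 2.736406
Modified duration = D / (1 + y/m) = 2.736406 / (1 + 0.044000) = 2.621078


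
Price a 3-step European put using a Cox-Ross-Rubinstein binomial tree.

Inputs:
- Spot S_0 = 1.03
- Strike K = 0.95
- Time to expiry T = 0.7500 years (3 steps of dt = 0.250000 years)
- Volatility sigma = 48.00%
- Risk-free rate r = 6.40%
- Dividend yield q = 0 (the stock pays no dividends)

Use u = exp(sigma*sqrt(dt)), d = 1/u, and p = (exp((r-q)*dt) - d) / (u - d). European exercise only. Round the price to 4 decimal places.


dt = T/N = 0.250000
u = exp(sigma*sqrt(dt)) = 1.271249; d = 1/u = 0.786628
p = (exp((r-q)*dt) - d) / (u - d) = 0.473567
Discount per step: exp(-r*dt) = 0.984127
Stock lattice S(k, i) with i counting down-moves:
  k=0: S(0,0) = 1.0300
  k=1: S(1,0) = 1.3094; S(1,1) = 0.8102
  k=2: S(2,0) = 1.6646; S(2,1) = 1.0300; S(2,2) = 0.6373
  k=3: S(3,0) = 2.1161; S(3,1) = 1.3094; S(3,2) = 0.8102; S(3,3) = 0.5014
Terminal payoffs V(N, i) = max(K - S_T, 0):
  V(3,0) = 0.000000; V(3,1) = 0.000000; V(3,2) = 0.139773; V(3,3) = 0.448645
Backward induction: V(k, i) = exp(-r*dt) * [p * V(k+1, i) + (1-p) * V(k+1, i+1)].
  V(2,0) = exp(-r*dt) * [p*0.000000 + (1-p)*0.000000] = 0.000000
  V(2,1) = exp(-r*dt) * [p*0.000000 + (1-p)*0.139773] = 0.072413
  V(2,2) = exp(-r*dt) * [p*0.139773 + (1-p)*0.448645] = 0.297574
  V(1,0) = exp(-r*dt) * [p*0.000000 + (1-p)*0.072413] = 0.037516
  V(1,1) = exp(-r*dt) * [p*0.072413 + (1-p)*0.297574] = 0.187914
  V(0,0) = exp(-r*dt) * [p*0.037516 + (1-p)*0.187914] = 0.114838

Answer: Price = V(0,0) = 0.1148


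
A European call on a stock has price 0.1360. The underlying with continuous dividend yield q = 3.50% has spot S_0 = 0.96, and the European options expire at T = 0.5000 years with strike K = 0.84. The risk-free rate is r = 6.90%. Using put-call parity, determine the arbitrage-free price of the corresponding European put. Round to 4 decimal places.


Answer: Put price = 0.0042

Derivation:
Put-call parity: C - P = S_0 * exp(-qT) - K * exp(-rT).
S_0 * exp(-qT) = 0.9600 * 0.98265224 = 0.94334615
K * exp(-rT) = 0.8400 * 0.96608834 = 0.81151421
P = C - S*exp(-qT) + K*exp(-rT)
P = 0.1360 - 0.94334615 + 0.81151421 = 0.0042


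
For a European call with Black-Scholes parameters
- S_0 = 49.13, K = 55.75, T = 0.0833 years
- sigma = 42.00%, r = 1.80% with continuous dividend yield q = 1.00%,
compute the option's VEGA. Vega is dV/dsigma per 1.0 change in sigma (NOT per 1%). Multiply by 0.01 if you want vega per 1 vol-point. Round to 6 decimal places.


d1 = -0.9766934712; d2 = -1.0979127766
phi(d1) = 0.2476091952; exp(-qT) = 0.9991673468; exp(-rT) = 0.9985017235
Vega = S * exp(-qT) * phi(d1) * sqrt(T) = 49.1300 * 0.9991673468 * 0.2476091952 * 0.2886173938 = 3.508119

Answer: Vega = 3.508119


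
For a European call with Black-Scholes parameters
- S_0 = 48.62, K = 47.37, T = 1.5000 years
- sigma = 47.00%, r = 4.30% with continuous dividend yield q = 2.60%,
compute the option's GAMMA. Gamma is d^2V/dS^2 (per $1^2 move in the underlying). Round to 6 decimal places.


d1 = 0.3773618786; d2 = -0.1982682110
phi(d1) = 0.3715248497; exp(-qT) = 0.9617507091; exp(-rT) = 0.9375361143
Gamma = exp(-qT) * phi(d1) / (S * sigma * sqrt(T)) = 0.9617507091 * 0.3715248497 / (48.6200 * 0.4700 * 1.2247448714) = 0.012767

Answer: Gamma = 0.012767


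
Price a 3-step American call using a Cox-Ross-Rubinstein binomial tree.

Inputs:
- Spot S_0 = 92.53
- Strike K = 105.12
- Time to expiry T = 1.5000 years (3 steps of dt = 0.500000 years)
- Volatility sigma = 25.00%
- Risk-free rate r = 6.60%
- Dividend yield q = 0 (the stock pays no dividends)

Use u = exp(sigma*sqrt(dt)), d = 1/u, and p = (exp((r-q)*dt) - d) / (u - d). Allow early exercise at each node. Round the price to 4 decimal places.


dt = T/N = 0.500000
u = exp(sigma*sqrt(dt)) = 1.193365; d = 1/u = 0.837967
p = (exp((r-q)*dt) - d) / (u - d) = 0.550323
Discount per step: exp(-r*dt) = 0.967539
Stock lattice S(k, i) with i counting down-moves:
  k=0: S(0,0) = 92.5300
  k=1: S(1,0) = 110.4220; S(1,1) = 77.5371
  k=2: S(2,0) = 131.7737; S(2,1) = 92.5300; S(2,2) = 64.9735
  k=3: S(3,0) = 157.2541; S(3,1) = 110.4220; S(3,2) = 77.5371; S(3,3) = 54.4456
Terminal payoffs V(N, i) = max(S_T - K, 0):
  V(3,0) = 52.134105; V(3,1) = 5.302025; V(3,2) = 0.000000; V(3,3) = 0.000000
Backward induction: V(k, i) = exp(-r*dt) * [p * V(k+1, i) + (1-p) * V(k+1, i+1)]; then take max(V_cont, immediate exercise) for American.
  V(2,0) = exp(-r*dt) * [p*52.134105 + (1-p)*5.302025] = 30.066079; exercise = 26.653733; V(2,0) = max -> 30.066079
  V(2,1) = exp(-r*dt) * [p*5.302025 + (1-p)*0.000000] = 2.823111; exercise = 0.000000; V(2,1) = max -> 2.823111
  V(2,2) = exp(-r*dt) * [p*0.000000 + (1-p)*0.000000] = 0.000000; exercise = 0.000000; V(2,2) = max -> 0.000000
  V(1,0) = exp(-r*dt) * [p*30.066079 + (1-p)*2.823111] = 17.237235; exercise = 5.302025; V(1,0) = max -> 17.237235
  V(1,1) = exp(-r*dt) * [p*2.823111 + (1-p)*0.000000] = 1.503191; exercise = 0.000000; V(1,1) = max -> 1.503191
  V(0,0) = exp(-r*dt) * [p*17.237235 + (1-p)*1.503191] = 9.832130; exercise = 0.000000; V(0,0) = max -> 9.832130

Answer: Price = V(0,0) = 9.8321


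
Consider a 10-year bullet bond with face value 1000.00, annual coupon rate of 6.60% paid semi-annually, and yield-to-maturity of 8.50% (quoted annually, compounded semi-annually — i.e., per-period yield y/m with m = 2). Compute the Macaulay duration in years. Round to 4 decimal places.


Coupon per period c = face * coupon_rate / m = 33.000000
Periods per year m = 2; per-period yield y/m = 0.042500
Number of cashflows N = 20
Cashflows (t years, CF_t, discount factor 1/(1+y/m)^(m*t), PV):
  t = 0.5000: CF_t = 33.000000, DF = 0.959233, PV = 31.654676
  t = 1.0000: CF_t = 33.000000, DF = 0.920127, PV = 30.364198
  t = 1.5000: CF_t = 33.000000, DF = 0.882616, PV = 29.126329
  t = 2.0000: CF_t = 33.000000, DF = 0.846634, PV = 27.938925
  t = 2.5000: CF_t = 33.000000, DF = 0.812119, PV = 26.799928
  t = 3.0000: CF_t = 33.000000, DF = 0.779011, PV = 25.707365
  t = 3.5000: CF_t = 33.000000, DF = 0.747253, PV = 24.659343
  t = 4.0000: CF_t = 33.000000, DF = 0.716789, PV = 23.654046
  t = 4.5000: CF_t = 33.000000, DF = 0.687568, PV = 22.689732
  t = 5.0000: CF_t = 33.000000, DF = 0.659537, PV = 21.764731
  t = 5.5000: CF_t = 33.000000, DF = 0.632650, PV = 20.877440
  t = 6.0000: CF_t = 33.000000, DF = 0.606858, PV = 20.026321
  t = 6.5000: CF_t = 33.000000, DF = 0.582118, PV = 19.209900
  t = 7.0000: CF_t = 33.000000, DF = 0.558387, PV = 18.426763
  t = 7.5000: CF_t = 33.000000, DF = 0.535623, PV = 17.675552
  t = 8.0000: CF_t = 33.000000, DF = 0.513787, PV = 16.954966
  t = 8.5000: CF_t = 33.000000, DF = 0.492841, PV = 16.263756
  t = 9.0000: CF_t = 33.000000, DF = 0.472749, PV = 15.600725
  t = 9.5000: CF_t = 33.000000, DF = 0.453477, PV = 14.964725
  t = 10.0000: CF_t = 1033.000000, DF = 0.434989, PV = 449.344105
Price P = sum_t PV_t = 873.703525
Macaulay numerator sum_t t * PV_t:
  t * PV_t at t = 0.5000: 15.827338
  t * PV_t at t = 1.0000: 30.364198
  t * PV_t at t = 1.5000: 43.689493
  t * PV_t at t = 2.0000: 55.877849
  t * PV_t at t = 2.5000: 66.999819
  t * PV_t at t = 3.0000: 77.122094
  t * PV_t at t = 3.5000: 86.307699
  t * PV_t at t = 4.0000: 94.616183
  t * PV_t at t = 4.5000: 102.103794
  t * PV_t at t = 5.0000: 108.823655
  t * PV_t at t = 5.5000: 114.825919
  t * PV_t at t = 6.0000: 120.157927
  t * PV_t at t = 6.5000: 124.864352
  t * PV_t at t = 7.0000: 128.987341
  t * PV_t at t = 7.5000: 132.566640
  t * PV_t at t = 8.0000: 135.639727
  t * PV_t at t = 8.5000: 138.241928
  t * PV_t at t = 9.0000: 140.406529
  t * PV_t at t = 9.5000: 142.164884
  t * PV_t at t = 10.0000: 4493.441051
Macaulay duration D = (sum_t t * PV_t) / P = 6353.028421 / 873.703525 = 7.271378

Answer: Macaulay duration = 7.2714 years


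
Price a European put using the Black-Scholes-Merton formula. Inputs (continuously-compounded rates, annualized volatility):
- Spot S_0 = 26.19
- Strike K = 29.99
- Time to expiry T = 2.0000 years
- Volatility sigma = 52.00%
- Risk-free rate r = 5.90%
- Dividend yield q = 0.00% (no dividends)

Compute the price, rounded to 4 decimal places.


d1 = (ln(S/K) + (r - q + 0.5*sigma^2) * T) / (sigma * sqrt(T)) = 0.34391725
d2 = d1 - sigma * sqrt(T) = -0.39147381
exp(-rT) = 0.88869605; exp(-qT) = 1.00000000
P = K * exp(-rT) * N(-d2) - S_0 * exp(-qT) * N(-d1)
N(-d1) = 0.36545426; N(-d2) = 0.65227648
P = 29.9900 * 0.88869605 * 0.65227648 - 26.1900 * 1.00000000 * 0.36545426 = 7.8132

Answer: Price = 7.8132


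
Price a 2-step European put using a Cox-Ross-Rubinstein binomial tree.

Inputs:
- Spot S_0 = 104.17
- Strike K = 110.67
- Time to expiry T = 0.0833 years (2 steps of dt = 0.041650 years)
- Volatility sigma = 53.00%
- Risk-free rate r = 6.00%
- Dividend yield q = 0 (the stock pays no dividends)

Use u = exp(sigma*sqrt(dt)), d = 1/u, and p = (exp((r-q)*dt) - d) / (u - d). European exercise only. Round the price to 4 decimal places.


Answer: Price = V(0,0) = 10.3067

Derivation:
dt = T/N = 0.041650
u = exp(sigma*sqrt(dt)) = 1.114231; d = 1/u = 0.897480
p = (exp((r-q)*dt) - d) / (u - d) = 0.484529
Discount per step: exp(-r*dt) = 0.997504
Stock lattice S(k, i) with i counting down-moves:
  k=0: S(0,0) = 104.1700
  k=1: S(1,0) = 116.0694; S(1,1) = 93.4905
  k=2: S(2,0) = 129.3281; S(2,1) = 104.1700; S(2,2) = 83.9059
Terminal payoffs V(N, i) = max(K - S_T, 0):
  V(2,0) = 0.000000; V(2,1) = 6.500000; V(2,2) = 26.764106
Backward induction: V(k, i) = exp(-r*dt) * [p * V(k+1, i) + (1-p) * V(k+1, i+1)].
  V(1,0) = exp(-r*dt) * [p*0.000000 + (1-p)*6.500000] = 3.342198
  V(1,1) = exp(-r*dt) * [p*6.500000 + (1-p)*26.764106] = 16.903263
  V(0,0) = exp(-r*dt) * [p*3.342198 + (1-p)*16.903263] = 10.306744


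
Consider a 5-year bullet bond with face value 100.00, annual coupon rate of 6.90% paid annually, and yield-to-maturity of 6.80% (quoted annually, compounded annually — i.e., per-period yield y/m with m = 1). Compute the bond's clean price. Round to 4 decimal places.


Answer: Price = 100.4122

Derivation:
Coupon per period c = face * coupon_rate / m = 6.900000
Periods per year m = 1; per-period yield y/m = 0.068000
Number of cashflows N = 5
Cashflows (t years, CF_t, discount factor 1/(1+y/m)^(m*t), PV):
  t = 1.0000: CF_t = 6.900000, DF = 0.936330, PV = 6.460674
  t = 2.0000: CF_t = 6.900000, DF = 0.876713, PV = 6.049320
  t = 3.0000: CF_t = 6.900000, DF = 0.820892, PV = 5.664158
  t = 4.0000: CF_t = 6.900000, DF = 0.768626, PV = 5.303518
  t = 5.0000: CF_t = 106.900000, DF = 0.719687, PV = 76.934554
Price P = sum_t PV_t = 100.412225


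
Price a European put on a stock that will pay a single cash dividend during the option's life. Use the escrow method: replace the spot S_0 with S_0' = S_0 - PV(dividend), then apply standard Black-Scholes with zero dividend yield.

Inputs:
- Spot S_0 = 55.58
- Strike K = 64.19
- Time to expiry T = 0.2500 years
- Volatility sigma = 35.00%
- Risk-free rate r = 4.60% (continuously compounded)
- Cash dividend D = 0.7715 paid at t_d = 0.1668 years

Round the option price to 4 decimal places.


PV(D) = D * exp(-r * t_d) = 0.7715 * 0.99235656 = 0.76560309
S_0' = S_0 - PV(D) = 55.5800 - 0.76560309 = 54.81439691
d1 = (ln(S_0'/K) + (r + sigma^2/2)*T) / (sigma*sqrt(T)) = -0.74904033
d2 = d1 - sigma*sqrt(T) = -0.92404033
exp(-rT) = 0.98856587
N(-d1) = 0.77308355; N(-d2) = 0.82226734
P = K * exp(-rT) * N(-d2) - S_0' * N(-d1) = 64.1900 * 0.98856587 * 0.82226734 - 54.81439691 * 0.77308355 = 9.8017

Answer: Price = 9.8017


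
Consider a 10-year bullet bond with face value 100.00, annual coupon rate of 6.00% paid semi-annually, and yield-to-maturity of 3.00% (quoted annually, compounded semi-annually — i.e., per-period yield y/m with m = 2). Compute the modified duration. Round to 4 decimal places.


Coupon per period c = face * coupon_rate / m = 3.000000
Periods per year m = 2; per-period yield y/m = 0.015000
Number of cashflows N = 20
Cashflows (t years, CF_t, discount factor 1/(1+y/m)^(m*t), PV):
  t = 0.5000: CF_t = 3.000000, DF = 0.985222, PV = 2.955665
  t = 1.0000: CF_t = 3.000000, DF = 0.970662, PV = 2.911985
  t = 1.5000: CF_t = 3.000000, DF = 0.956317, PV = 2.868951
  t = 2.0000: CF_t = 3.000000, DF = 0.942184, PV = 2.826553
  t = 2.5000: CF_t = 3.000000, DF = 0.928260, PV = 2.784781
  t = 3.0000: CF_t = 3.000000, DF = 0.914542, PV = 2.743627
  t = 3.5000: CF_t = 3.000000, DF = 0.901027, PV = 2.703080
  t = 4.0000: CF_t = 3.000000, DF = 0.887711, PV = 2.663133
  t = 4.5000: CF_t = 3.000000, DF = 0.874592, PV = 2.623777
  t = 5.0000: CF_t = 3.000000, DF = 0.861667, PV = 2.585002
  t = 5.5000: CF_t = 3.000000, DF = 0.848933, PV = 2.546800
  t = 6.0000: CF_t = 3.000000, DF = 0.836387, PV = 2.509162
  t = 6.5000: CF_t = 3.000000, DF = 0.824027, PV = 2.472081
  t = 7.0000: CF_t = 3.000000, DF = 0.811849, PV = 2.435548
  t = 7.5000: CF_t = 3.000000, DF = 0.799852, PV = 2.399555
  t = 8.0000: CF_t = 3.000000, DF = 0.788031, PV = 2.364093
  t = 8.5000: CF_t = 3.000000, DF = 0.776385, PV = 2.329156
  t = 9.0000: CF_t = 3.000000, DF = 0.764912, PV = 2.294735
  t = 9.5000: CF_t = 3.000000, DF = 0.753607, PV = 2.260822
  t = 10.0000: CF_t = 103.000000, DF = 0.742470, PV = 76.474453
Price P = sum_t PV_t = 125.752958
First compute Macaulay numerator sum_t t * PV_t:
  t * PV_t at t = 0.5000: 1.477833
  t * PV_t at t = 1.0000: 2.911985
  t * PV_t at t = 1.5000: 4.303426
  t * PV_t at t = 2.0000: 5.653105
  t * PV_t at t = 2.5000: 6.961952
  t * PV_t at t = 3.0000: 8.230880
  t * PV_t at t = 3.5000: 9.460781
  t * PV_t at t = 4.0000: 10.652533
  t * PV_t at t = 4.5000: 11.806995
  t * PV_t at t = 5.0000: 12.925008
  t * PV_t at t = 5.5000: 14.007398
  t * PV_t at t = 6.0000: 15.054974
  t * PV_t at t = 6.5000: 16.068527
  t * PV_t at t = 7.0000: 17.048835
  t * PV_t at t = 7.5000: 17.996659
  t * PV_t at t = 8.0000: 18.912745
  t * PV_t at t = 8.5000: 19.797824
  t * PV_t at t = 9.0000: 20.652613
  t * PV_t at t = 9.5000: 21.477813
  t * PV_t at t = 10.0000: 764.744531
Macaulay duration D = 1000.146418 / 125.752958 = 7.953264
Modified duration = D / (1 + y/m) = 7.953264 / (1 + 0.015000) = 7.835728

Answer: Modified duration = 7.8357


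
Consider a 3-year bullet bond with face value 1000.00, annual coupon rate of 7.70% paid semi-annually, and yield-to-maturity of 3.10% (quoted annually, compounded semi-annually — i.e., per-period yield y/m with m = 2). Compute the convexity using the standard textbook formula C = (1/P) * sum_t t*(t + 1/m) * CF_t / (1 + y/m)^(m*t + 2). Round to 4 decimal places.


Answer: Convexity = 9.0698

Derivation:
Coupon per period c = face * coupon_rate / m = 38.500000
Periods per year m = 2; per-period yield y/m = 0.015500
Number of cashflows N = 6
Cashflows (t years, CF_t, discount factor 1/(1+y/m)^(m*t), PV):
  t = 0.5000: CF_t = 38.500000, DF = 0.984737, PV = 37.912358
  t = 1.0000: CF_t = 38.500000, DF = 0.969706, PV = 37.333686
  t = 1.5000: CF_t = 38.500000, DF = 0.954905, PV = 36.763847
  t = 2.0000: CF_t = 38.500000, DF = 0.940330, PV = 36.202705
  t = 2.5000: CF_t = 38.500000, DF = 0.925977, PV = 35.650128
  t = 3.0000: CF_t = 1038.500000, DF = 0.911844, PV = 946.949752
Price P = sum_t PV_t = 1130.812475
Convexity numerator sum_t t*(t + 1/m) * CF_t / (1+y/m)^(m*t + 2):
  t = 0.5000: term = 18.381923
  t = 1.0000: term = 54.304057
  t = 1.5000: term = 106.950383
  t = 2.0000: term = 175.529925
  t = 2.5000: term = 259.276108
  t = 3.0000: term = 9641.761356
Convexity = (1/P) * sum = 10256.203753 / 1130.812475 = 9.069765


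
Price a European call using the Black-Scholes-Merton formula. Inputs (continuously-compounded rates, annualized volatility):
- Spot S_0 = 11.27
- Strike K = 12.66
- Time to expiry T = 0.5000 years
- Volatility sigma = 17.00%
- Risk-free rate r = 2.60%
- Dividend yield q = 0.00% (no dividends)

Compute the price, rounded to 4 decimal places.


d1 = (ln(S/K) + (r - q + 0.5*sigma^2) * T) / (sigma * sqrt(T)) = -0.79926433
d2 = d1 - sigma * sqrt(T) = -0.91947248
exp(-rT) = 0.98708414; exp(-qT) = 1.00000000
C = S_0 * exp(-qT) * N(d1) - K * exp(-rT) * N(d2)
N(d1) = 0.21206858; N(d2) = 0.17892425
C = 11.2700 * 1.00000000 * 0.21206858 - 12.6600 * 0.98708414 * 0.17892425 = 0.1541

Answer: Price = 0.1541


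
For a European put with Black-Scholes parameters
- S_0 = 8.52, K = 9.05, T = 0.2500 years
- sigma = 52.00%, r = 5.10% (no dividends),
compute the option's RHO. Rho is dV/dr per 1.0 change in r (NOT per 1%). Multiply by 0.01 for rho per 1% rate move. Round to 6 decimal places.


Answer: Rho = -1.391427

Derivation:
d1 = -0.0530708341; d2 = -0.3130708341
phi(d1) = 0.3983808627; exp(-qT) = 1.0000000000; exp(-rT) = 0.9873309369
N(-d2) = 0.6228865765
Rho = -K*T*exp(-rT)*N(-d2) = -9.0500 * 0.2500 * 0.9873309369 * 0.6228865765 = -1.391427


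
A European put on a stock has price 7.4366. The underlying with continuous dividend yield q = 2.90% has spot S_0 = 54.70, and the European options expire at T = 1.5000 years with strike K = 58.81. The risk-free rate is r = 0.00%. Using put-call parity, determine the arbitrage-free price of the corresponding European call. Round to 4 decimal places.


Put-call parity: C - P = S_0 * exp(-qT) - K * exp(-rT).
S_0 * exp(-qT) = 54.7000 * 0.95743255 = 52.37156071
K * exp(-rT) = 58.8100 * 1.00000000 = 58.81000000
C = P + S*exp(-qT) - K*exp(-rT)
C = 7.4366 + 52.37156071 - 58.81000000 = 0.9982

Answer: Call price = 0.9982


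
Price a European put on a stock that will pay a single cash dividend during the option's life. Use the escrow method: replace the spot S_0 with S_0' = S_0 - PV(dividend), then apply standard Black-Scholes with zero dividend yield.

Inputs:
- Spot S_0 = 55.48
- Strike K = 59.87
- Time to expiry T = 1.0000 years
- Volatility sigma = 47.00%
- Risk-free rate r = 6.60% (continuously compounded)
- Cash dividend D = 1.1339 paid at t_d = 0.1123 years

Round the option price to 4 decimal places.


PV(D) = D * exp(-r * t_d) = 1.1339 * 0.99261560 = 1.12552683
S_0' = S_0 - PV(D) = 55.4800 - 1.12552683 = 54.35447317
d1 = (ln(S_0'/K) + (r + sigma^2/2)*T) / (sigma*sqrt(T)) = 0.16979015
d2 = d1 - sigma*sqrt(T) = -0.30020985
exp(-rT) = 0.93613086
N(-d1) = 0.43258759; N(-d2) = 0.61799146
P = K * exp(-rT) * N(-d2) - S_0' * N(-d1) = 59.8700 * 0.93613086 * 0.61799146 - 54.35447317 * 0.43258759 = 11.1230

Answer: Price = 11.1230


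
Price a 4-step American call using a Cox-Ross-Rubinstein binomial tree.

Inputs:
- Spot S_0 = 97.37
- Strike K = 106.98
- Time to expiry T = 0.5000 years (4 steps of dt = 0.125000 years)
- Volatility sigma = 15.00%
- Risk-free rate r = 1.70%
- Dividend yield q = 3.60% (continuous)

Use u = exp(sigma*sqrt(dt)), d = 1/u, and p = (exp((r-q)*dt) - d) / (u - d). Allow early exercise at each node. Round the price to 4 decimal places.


Answer: Price = V(0,0) = 0.9198

Derivation:
dt = T/N = 0.125000
u = exp(sigma*sqrt(dt)) = 1.054464; d = 1/u = 0.948349
p = (exp((r-q)*dt) - d) / (u - d) = 0.464390
Discount per step: exp(-r*dt) = 0.997877
Stock lattice S(k, i) with i counting down-moves:
  k=0: S(0,0) = 97.3700
  k=1: S(1,0) = 102.6732; S(1,1) = 92.3407
  k=2: S(2,0) = 108.2652; S(2,1) = 97.3700; S(2,2) = 87.5712
  k=3: S(3,0) = 114.1619; S(3,1) = 102.6732; S(3,2) = 92.3407; S(3,3) = 83.0480
  k=4: S(4,0) = 120.3796; S(4,1) = 108.2652; S(4,2) = 97.3700; S(4,3) = 87.5712; S(4,4) = 78.7585
Terminal payoffs V(N, i) = max(S_T - K, 0):
  V(4,0) = 13.399613; V(4,1) = 1.285243; V(4,2) = 0.000000; V(4,3) = 0.000000; V(4,4) = 0.000000
Backward induction: V(k, i) = exp(-r*dt) * [p * V(k+1, i) + (1-p) * V(k+1, i+1)]; then take max(V_cont, immediate exercise) for American.
  V(3,0) = exp(-r*dt) * [p*13.399613 + (1-p)*1.285243] = 6.896367; exercise = 7.181850; V(3,0) = max -> 7.181850
  V(3,1) = exp(-r*dt) * [p*1.285243 + (1-p)*0.000000] = 0.595587; exercise = 0.000000; V(3,1) = max -> 0.595587
  V(3,2) = exp(-r*dt) * [p*0.000000 + (1-p)*0.000000] = 0.000000; exercise = 0.000000; V(3,2) = max -> 0.000000
  V(3,3) = exp(-r*dt) * [p*0.000000 + (1-p)*0.000000] = 0.000000; exercise = 0.000000; V(3,3) = max -> 0.000000
  V(2,0) = exp(-r*dt) * [p*7.181850 + (1-p)*0.595587] = 3.646426; exercise = 1.285243; V(2,0) = max -> 3.646426
  V(2,1) = exp(-r*dt) * [p*0.595587 + (1-p)*0.000000] = 0.275998; exercise = 0.000000; V(2,1) = max -> 0.275998
  V(2,2) = exp(-r*dt) * [p*0.000000 + (1-p)*0.000000] = 0.000000; exercise = 0.000000; V(2,2) = max -> 0.000000
  V(1,0) = exp(-r*dt) * [p*3.646426 + (1-p)*0.275998] = 1.837283; exercise = 0.000000; V(1,0) = max -> 1.837283
  V(1,1) = exp(-r*dt) * [p*0.275998 + (1-p)*0.000000] = 0.127899; exercise = 0.000000; V(1,1) = max -> 0.127899
  V(0,0) = exp(-r*dt) * [p*1.837283 + (1-p)*0.127899] = 0.919764; exercise = 0.000000; V(0,0) = max -> 0.919764


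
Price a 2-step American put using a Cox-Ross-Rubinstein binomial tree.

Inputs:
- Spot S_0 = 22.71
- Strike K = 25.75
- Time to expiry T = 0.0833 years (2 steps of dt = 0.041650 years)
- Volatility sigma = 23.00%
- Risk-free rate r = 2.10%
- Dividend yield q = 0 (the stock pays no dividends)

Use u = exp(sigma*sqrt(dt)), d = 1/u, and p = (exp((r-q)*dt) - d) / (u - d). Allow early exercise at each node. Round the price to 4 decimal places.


dt = T/N = 0.041650
u = exp(sigma*sqrt(dt)) = 1.048058; d = 1/u = 0.954145
p = (exp((r-q)*dt) - d) / (u - d) = 0.497585
Discount per step: exp(-r*dt) = 0.999126
Stock lattice S(k, i) with i counting down-moves:
  k=0: S(0,0) = 22.7100
  k=1: S(1,0) = 23.8014; S(1,1) = 21.6686
  k=2: S(2,0) = 24.9453; S(2,1) = 22.7100; S(2,2) = 20.6750
Terminal payoffs V(N, i) = max(K - S_T, 0):
  V(2,0) = 0.804744; V(2,1) = 3.040000; V(2,2) = 5.074963
Backward induction: V(k, i) = exp(-r*dt) * [p * V(k+1, i) + (1-p) * V(k+1, i+1)]; then take max(V_cont, immediate exercise) for American.
  V(1,0) = exp(-r*dt) * [p*0.804744 + (1-p)*3.040000] = 1.926085; exercise = 1.948597; V(1,0) = max -> 1.948597
  V(1,1) = exp(-r*dt) * [p*3.040000 + (1-p)*5.074963] = 4.058845; exercise = 4.081357; V(1,1) = max -> 4.081357
  V(0,0) = exp(-r*dt) * [p*1.948597 + (1-p)*4.081357] = 3.017488; exercise = 3.040000; V(0,0) = max -> 3.040000

Answer: Price = V(0,0) = 3.0400
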